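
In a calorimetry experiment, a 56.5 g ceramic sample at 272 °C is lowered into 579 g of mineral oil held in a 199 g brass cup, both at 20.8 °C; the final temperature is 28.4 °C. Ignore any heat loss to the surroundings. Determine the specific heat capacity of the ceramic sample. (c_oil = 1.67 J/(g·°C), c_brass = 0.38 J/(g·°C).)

c ≈ 0.576 J/(g·°C)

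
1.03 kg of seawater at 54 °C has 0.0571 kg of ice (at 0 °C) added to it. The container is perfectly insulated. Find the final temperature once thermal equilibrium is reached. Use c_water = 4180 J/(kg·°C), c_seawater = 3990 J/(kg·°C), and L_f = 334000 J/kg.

T_f ≈ 46.7 °C

Conservation of energy gives ΣQ = 0:
melt ice: 0.0571×334000 = 19071
  warm the meltwater: 238.68 T
  seawater cools: 1.03×3990×(T − 54) = 4109.7(T − 54)
4348.4 T = 221924 − 19071 = 202852
T ≈ 46.65 °C — above 0 °C, consistent with complete melting.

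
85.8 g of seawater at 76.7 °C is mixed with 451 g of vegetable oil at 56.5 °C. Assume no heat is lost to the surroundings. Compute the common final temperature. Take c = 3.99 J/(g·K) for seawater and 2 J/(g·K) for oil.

T_f ≈ 62.1 °C

Heat lost by the seawater equals heat gained by the oil:
85.8·3.99·(76.7 − T) = 451·2·(T − 56.5)
342.34(76.7 − T) = 902(T − 56.5)
1244.3 T = 77221  ⇒  T ≈ 62.06 °C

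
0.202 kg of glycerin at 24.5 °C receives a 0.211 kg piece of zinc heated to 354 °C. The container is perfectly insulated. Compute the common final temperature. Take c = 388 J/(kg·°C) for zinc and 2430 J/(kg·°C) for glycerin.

T_f ≈ 71.6 °C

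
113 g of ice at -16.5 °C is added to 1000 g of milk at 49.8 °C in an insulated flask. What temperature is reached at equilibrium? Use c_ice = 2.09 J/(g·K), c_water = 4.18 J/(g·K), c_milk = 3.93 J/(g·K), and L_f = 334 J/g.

T_f ≈ 35.0 °C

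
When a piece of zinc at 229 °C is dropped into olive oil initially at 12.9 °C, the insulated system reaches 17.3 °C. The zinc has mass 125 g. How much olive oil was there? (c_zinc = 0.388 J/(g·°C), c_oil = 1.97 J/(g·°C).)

|Q_zinc| = |Q_oil|:
125×0.388×(229 − 17.3) = m×1.97×(17.3 − 12.9)
8.668 m = 10267  ⇒  m ≈ 1185 g

m ≈ 1180 g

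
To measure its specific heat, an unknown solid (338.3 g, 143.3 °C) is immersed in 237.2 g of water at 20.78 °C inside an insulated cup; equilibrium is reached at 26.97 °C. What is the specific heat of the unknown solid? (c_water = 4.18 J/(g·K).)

c ≈ 0.156 J/(g·K)

m_s c (T_s − T_f) = m_water c_water (T_f − T_0):
338.3×c×(143.3 − 26.97) = 237.2×4.18×(26.97 − 20.78)
39354 c = 6137.4  ⇒  c ≈ 0.156 J/(g·K)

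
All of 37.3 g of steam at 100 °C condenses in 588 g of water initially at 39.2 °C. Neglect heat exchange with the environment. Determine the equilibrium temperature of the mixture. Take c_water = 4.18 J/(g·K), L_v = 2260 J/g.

T_f ≈ 75.1 °C

Energy conservation, ΣQ = 0:
condense steam: −37.3·2260 = −84298; condensate cools 100→T: 37.3·4.18·(T − 100) = 155.91(T − 100); original water: 2457.8(T − 39.2)
2613.8 T = 84298 + 15591 + 96347 = 196237
T ≈ 75.08 °C, under the boiling point, so the assumption holds.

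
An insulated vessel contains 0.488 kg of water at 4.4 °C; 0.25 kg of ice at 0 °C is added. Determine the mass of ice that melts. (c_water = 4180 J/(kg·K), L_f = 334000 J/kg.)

m_melted ≈ 0.0269 kg

Heat available from the water dropping to 0 °C: 0.488·4180·4.4 = 8975.3 J.
Fully melting the ice requires m_ice L_f = 0.25·334000 = 83500 J.
Since 8975.3 < 83500 J, not all the ice melts; equilibrium is at 0 °C.
Mass melted = 8975.3/334000 ≈ 0.02687 kg.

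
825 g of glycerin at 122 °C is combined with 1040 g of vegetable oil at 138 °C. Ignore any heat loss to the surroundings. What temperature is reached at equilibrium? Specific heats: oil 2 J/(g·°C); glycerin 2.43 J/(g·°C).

T_f ≈ 130.1 °C

With ΣQ=0 the equilibrium temperature is the m·c-weighted mean:
T_f = (2080*138 + 2004.8*122) / (2080 + 2004.8)
    = 531620 / 4084.8 ≈ 130.15 °C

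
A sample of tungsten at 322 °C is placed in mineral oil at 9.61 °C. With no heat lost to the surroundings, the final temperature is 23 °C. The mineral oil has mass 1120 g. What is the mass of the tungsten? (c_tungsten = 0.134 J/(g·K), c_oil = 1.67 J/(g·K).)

Heat lost by the tungsten = heat gained by the oil:
m·0.134·(322 − 23) = 1120·1.67·(23 − 9.61)
40.07 m = 25045  ⇒  m ≈ 625.1 g

m ≈ 625 g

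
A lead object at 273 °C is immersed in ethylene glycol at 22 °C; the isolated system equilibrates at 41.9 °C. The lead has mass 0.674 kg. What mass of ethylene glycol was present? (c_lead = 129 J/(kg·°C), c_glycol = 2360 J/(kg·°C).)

m ≈ 0.428 kg

Net heat exchanged in the isolated system is zero:
0.674×129×(41.9 − 273) + m×2360×(41.9 − 22) = 0
46964 m = 20093
m = 20093/46964 ≈ 0.4278 kg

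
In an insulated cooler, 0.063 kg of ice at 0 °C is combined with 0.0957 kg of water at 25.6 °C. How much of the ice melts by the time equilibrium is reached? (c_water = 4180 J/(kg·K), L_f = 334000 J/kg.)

Water can give up m c ΔT = 0.0957·4180·25.6 = 10241 J before reaching 0 °C.
Melting all 0.063 kg of ice would need 0.063·334000 = 21042 J.
That's not enough to melt it all — equilibrium is at 0 °C with ice remaining.
m_melted·334000 = 10241  ⇒  m_melted ≈ 0.03066 kg.

m_melted ≈ 0.0307 kg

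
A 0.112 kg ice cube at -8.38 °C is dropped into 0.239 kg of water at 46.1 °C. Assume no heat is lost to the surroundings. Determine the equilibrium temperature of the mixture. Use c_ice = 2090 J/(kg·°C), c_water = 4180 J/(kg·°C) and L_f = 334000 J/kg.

T_f ≈ 4.6 °C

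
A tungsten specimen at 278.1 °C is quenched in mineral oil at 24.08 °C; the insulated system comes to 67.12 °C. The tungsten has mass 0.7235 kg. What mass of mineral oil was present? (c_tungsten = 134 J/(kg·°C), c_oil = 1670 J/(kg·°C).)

Heat lost by the tungsten = heat gained by the oil:
0.7235×134×(278.1 − 67.12) = m×1670×(67.12 − 24.08)
71877 m = 20454  ⇒  m ≈ 0.2846 kg

m ≈ 0.285 kg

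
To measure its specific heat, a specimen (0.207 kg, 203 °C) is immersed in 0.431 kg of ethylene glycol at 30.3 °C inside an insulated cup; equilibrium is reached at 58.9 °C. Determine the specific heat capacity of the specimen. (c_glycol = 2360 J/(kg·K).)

Heat lost by the specimen = heat gained by the glycol:
0.207×c×(203 − 58.9) = 0.431×2360×(58.9 − 30.3)
29.83 c = 29091  ⇒  c ≈ 975.3 J/(kg·K)

c ≈ 975 J/(kg·K)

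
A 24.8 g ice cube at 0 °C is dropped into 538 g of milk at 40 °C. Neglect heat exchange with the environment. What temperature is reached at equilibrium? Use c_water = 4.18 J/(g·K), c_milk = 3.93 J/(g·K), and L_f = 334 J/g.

Conservation of energy gives ΣQ = 0:
fusion: m_ice L_f = 24.8·334 = 8283.2
  warm the meltwater: 103.66 T
  milk: 2114.3(T − 40)
2218 T = 84574 − 8283.2 = 76290
T ≈ 34.40 °C (positive, so assuming full melt was valid).

T_f ≈ 34.4 °C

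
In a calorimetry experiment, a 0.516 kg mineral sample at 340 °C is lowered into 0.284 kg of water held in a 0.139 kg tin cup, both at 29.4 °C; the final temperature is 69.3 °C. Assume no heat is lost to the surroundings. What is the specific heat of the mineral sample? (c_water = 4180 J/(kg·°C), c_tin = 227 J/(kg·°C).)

c ≈ 348 J/(kg·°C)

Heat gained plus heat lost sum to zero:
0.516·c·(69.3 − 340) + 0.284·4180·(69.3 − 29.4) + 0.139·227·(69.3 − 29.4) = 0
-139.68 c = -48625
c = -48625/-139.68 ≈ 348.1 J/(kg·°C)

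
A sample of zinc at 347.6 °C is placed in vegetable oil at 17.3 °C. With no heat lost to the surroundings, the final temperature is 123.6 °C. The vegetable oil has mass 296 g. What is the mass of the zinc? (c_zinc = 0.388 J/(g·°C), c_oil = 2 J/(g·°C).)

|Q_zinc| = |Q_oil|:
m·0.388·(347.6 − 123.6) = 296·2·(123.6 − 17.3)
86.91 m = 62930  ⇒  m ≈ 724.1 g

m ≈ 724 g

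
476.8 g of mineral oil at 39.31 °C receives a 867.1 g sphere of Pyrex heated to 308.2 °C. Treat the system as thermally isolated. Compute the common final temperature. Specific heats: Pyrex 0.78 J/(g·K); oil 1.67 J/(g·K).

T_f ≈ 162.8 °C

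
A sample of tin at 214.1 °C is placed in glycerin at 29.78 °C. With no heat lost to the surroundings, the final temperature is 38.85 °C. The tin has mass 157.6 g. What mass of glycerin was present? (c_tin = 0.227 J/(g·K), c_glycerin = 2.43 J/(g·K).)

Conservation of energy gives ΣQ = 0:
157.6×0.227×(38.85 − 214.1) + m×2.43×(38.85 − 29.78) = 0
22.04 m = 6269.6
m = 6269.6/22.04 ≈ 284.5 g

m ≈ 284 g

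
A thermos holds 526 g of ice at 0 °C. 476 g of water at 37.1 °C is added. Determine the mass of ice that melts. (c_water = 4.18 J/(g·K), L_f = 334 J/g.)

Cooling the water to 0 °C releases 476×4.18×37.1 = 73817 J.
Fully melting the ice requires m_ice L_f = 526×334 = 175684 J.
73817 J < 175684 J, so only part of the ice melts and the system sits at 0 °C.
m_melt = 73817 / L_f = 221 g.

m_melted ≈ 221 g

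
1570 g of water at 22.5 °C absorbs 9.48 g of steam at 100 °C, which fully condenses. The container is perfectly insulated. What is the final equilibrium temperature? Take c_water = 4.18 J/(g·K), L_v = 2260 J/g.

T_f ≈ 26.2 °C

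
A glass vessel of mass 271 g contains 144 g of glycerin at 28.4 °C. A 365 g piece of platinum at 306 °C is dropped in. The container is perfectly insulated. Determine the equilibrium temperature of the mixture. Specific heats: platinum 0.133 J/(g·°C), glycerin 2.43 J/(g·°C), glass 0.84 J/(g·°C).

T_f ≈ 49.9 °C

Setting the total heat transfer to zero:
365·0.133·(T − 306) + 144·2.43·(T − 28.4) + 271·0.84·(T − 28.4) = 0
(48.55 + 349.92 + 227.64) T = 48.55·306 + 349.92·28.4 + 227.64·28.4
T = 31257 / 626.11 = 49.9 °C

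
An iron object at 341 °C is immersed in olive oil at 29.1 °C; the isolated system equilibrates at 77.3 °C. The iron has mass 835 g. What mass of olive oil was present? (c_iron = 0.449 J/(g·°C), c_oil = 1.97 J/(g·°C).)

m ≈ 1040 g

Heat lost by the iron = heat gained by the oil:
835·0.449·(341 − 77.3) = m·1.97·(77.3 − 29.1)
94.95 m = 98865  ⇒  m ≈ 1041 g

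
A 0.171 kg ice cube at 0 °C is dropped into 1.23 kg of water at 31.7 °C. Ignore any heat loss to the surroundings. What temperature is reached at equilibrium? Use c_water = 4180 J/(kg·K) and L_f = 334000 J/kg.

T_f ≈ 18.1 °C

Let T be the final temperature. ΣQ_i = 0:
melt ice: 0.171×334000 = 57114; warm the meltwater: 714.78 T; water: 5141.4(T − 31.7)
5856.2 T = 162982 − 57114 = 105868
T ≈ 18.08 °C — above 0 °C, consistent with complete melting.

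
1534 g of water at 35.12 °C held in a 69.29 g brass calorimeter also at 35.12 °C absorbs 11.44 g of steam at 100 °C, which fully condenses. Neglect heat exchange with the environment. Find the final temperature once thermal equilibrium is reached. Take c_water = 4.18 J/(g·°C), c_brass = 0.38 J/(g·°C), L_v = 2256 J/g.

Net heat exchanged in the isolated system is zero:
steam→water at 100 °C releases m L_v = 11.44·2256 = 25809
  condensate cools 100→T: 11.44·4.18·(T − 100) = 47.82(T − 100)
  water warms: 1534·4.18·(T − 35.12) = 6412.1(T − 35.12)
  cup: 26.33(T − 35.12)
6486.3 T = 25809 + 4781.9 + 226118 = 256709
T ≈ 39.58 °C — below 100 °C, confirming all the steam condensed.

T_f ≈ 39.6 °C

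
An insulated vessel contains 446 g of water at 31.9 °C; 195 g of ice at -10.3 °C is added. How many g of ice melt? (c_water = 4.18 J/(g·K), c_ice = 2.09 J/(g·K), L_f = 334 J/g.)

Water can give up m c ΔT = 446×4.18×31.9 = 59471 J before reaching 0 °C.
Of that, 195×2.09×10.3 = 4197.8 J goes to bring the ice to 0 °C, leaving 55273 J.
Fully melting the ice requires m_ice L_f = 195×334 = 65130 J.
That's not enough to melt it all — equilibrium is at 0 °C with ice remaining.
m_melted×334 = 55273  ⇒  m_melted ≈ 165.5 g.

m_melted ≈ 165 g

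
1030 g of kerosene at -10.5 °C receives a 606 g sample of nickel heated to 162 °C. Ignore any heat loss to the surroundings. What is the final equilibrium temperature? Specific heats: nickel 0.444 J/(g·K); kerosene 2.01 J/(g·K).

T_f ≈ 9.3 °C

Setting the total heat transfer to zero:
606×0.444×(T − 162) + 1030×2.01×(T − (-10.5)) = 0
269.06(T − 162) + 2070.3(T − (-10.5)) = 0
2339.4 T = 21850
T = 21850/2339.4 ≈ 9.34 °C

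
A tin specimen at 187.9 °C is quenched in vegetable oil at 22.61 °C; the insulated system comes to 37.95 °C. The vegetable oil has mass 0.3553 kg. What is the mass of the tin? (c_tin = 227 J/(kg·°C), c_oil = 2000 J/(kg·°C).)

Heat gained plus heat lost sum to zero:
m×227×(37.95 − 187.9) + 0.3553×2000×(37.95 − 22.61) = 0
-34039 m = -10901
m = -10901/-34039 ≈ 0.3202 kg

m ≈ 0.32 kg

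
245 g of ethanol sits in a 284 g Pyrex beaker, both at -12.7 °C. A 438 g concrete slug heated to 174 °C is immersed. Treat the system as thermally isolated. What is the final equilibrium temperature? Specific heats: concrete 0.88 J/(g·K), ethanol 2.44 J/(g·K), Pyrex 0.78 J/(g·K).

T_f ≈ 47.0 °C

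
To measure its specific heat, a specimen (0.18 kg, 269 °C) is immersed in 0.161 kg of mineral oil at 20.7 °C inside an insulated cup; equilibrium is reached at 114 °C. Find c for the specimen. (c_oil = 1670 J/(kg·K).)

Setting the total heat transfer to zero:
0.18·c·(114 − 269) + 0.161·1670·(114 − 20.7) = 0
-27.9 c = -25086
c = -25086/-27.9 ≈ 899.1 J/(kg·K)

c ≈ 899 J/(kg·K)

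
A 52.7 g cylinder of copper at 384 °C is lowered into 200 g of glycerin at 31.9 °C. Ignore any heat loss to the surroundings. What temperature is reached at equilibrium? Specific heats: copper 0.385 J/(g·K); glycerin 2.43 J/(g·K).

T_f ≈ 46.0 °C

T_f is the heat-capacity-weighted average of the initial temperatures:
T_f = (20.29*384 + 486*31.9) / (20.29 + 486)
    = 23295 / 506.29 ≈ 46.01 °C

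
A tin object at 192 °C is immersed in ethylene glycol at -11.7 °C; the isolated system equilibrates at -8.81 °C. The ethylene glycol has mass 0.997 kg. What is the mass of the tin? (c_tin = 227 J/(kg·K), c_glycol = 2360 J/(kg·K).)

m ≈ 0.149 kg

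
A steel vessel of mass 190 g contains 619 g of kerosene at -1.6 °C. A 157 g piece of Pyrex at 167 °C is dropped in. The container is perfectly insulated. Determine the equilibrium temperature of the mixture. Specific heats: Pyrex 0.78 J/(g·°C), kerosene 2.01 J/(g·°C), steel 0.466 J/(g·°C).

Conservation of energy gives ΣQ = 0:
157·0.78·(T − 167) + 619·2.01·(T − (-1.6)) + 190·0.466·(T − (-1.6)) = 0
(122.46 + 1244.2 + 88.54) T = 122.46·167 + 1244.2·(-1.6) + 88.54·(-1.6)
T = 18318/1455.2 ≈ 12.59 °C

T_f ≈ 12.6 °C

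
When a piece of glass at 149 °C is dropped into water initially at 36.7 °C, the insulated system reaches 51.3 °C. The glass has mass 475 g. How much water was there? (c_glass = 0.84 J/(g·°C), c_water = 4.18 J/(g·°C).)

m ≈ 639 g

|Q_glass| = |Q_water|:
475×0.84×(149 − 51.3) = m×4.18×(51.3 − 36.7)
61.03 m = 38982  ⇒  m ≈ 638.8 g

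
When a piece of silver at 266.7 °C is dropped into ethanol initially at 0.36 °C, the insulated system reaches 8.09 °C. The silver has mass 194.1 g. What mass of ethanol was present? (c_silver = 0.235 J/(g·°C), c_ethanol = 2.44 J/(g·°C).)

m ≈ 625 g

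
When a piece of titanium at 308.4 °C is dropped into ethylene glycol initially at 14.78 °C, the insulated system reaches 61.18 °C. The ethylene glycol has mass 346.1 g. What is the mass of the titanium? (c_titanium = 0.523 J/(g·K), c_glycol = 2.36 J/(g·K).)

m ≈ 293 g

Conservation of energy gives ΣQ = 0:
m·0.523·(61.18 − 308.4) + 346.1·2.36·(61.18 − 14.78) = 0
-129.3 m = -37899
m = -37899/-129.3 ≈ 293.1 g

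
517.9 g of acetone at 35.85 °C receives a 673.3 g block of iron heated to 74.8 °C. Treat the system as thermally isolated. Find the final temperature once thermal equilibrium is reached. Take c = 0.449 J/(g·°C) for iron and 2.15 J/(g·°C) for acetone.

Setting the total heat transfer to zero:
673.3*0.449*(T − 74.8) + 517.9*2.15*(T − 35.85) = 0
302.31(T − 74.8) + 1113.5(T − 35.85) = 0
1415.8 T = 62531
T = 62531 / 1415.8 = 44.2 °C

T_f ≈ 44.2 °C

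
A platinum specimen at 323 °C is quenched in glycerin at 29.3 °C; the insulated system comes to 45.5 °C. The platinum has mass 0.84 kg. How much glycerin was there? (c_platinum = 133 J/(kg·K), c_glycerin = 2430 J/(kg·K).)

m ≈ 0.788 kg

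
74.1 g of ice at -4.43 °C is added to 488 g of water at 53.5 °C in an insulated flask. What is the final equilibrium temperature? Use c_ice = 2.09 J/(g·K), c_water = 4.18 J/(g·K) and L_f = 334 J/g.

T_f ≈ 35.6 °C

Let T be the final temperature. ΣQ_i = 0:
ice -4.43→0 °C: 74.1·2.09·4.43 = 686.07; melt ice: 74.1·334 = 24749; warm the meltwater: 309.74 T; water cools: 488·4.18·(T − 53.5) = 2039.8(T − 53.5)
2349.6 T = 109131 − 25435 = 83696
T ≈ 35.62 °C (positive, so assuming full melt was valid).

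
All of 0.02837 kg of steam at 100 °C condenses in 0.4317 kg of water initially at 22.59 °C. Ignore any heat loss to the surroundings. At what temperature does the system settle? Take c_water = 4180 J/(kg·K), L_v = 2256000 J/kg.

Energy balance with sensible and latent terms:
latent heat released on condensation: 0.02837·2256000 = 64003; condensed water 100 °C→T: 118.59(T − 100); original water: 1804.5(T − 22.59)
1923.1 T = 64003 + 11859 + 40764 = 116625
T ≈ 60.64 °C, under the boiling point, so the assumption holds.

T_f ≈ 60.6 °C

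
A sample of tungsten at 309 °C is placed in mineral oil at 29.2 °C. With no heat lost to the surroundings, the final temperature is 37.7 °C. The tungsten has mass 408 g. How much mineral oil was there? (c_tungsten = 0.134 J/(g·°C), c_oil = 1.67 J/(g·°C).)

m ≈ 1040 g

Net heat exchanged in the isolated system is zero:
408·0.134·(37.7 − 309) + m·1.67·(37.7 − 29.2) = 0
14.2 m = 14833
m = 14833/14.2 ≈ 1045 g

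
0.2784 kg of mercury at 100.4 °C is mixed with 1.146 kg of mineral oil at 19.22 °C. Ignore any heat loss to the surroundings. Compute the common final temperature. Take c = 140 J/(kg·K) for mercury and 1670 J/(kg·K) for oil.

Heat lost by the mercury equals heat gained by the oil:
0.2784×140×(100.4 − T) = 1.146×1670×(T − 19.22)
38.98(100.4 − T) = 1913.8(T − 19.22)
1952.8 T = 40697  ⇒  T ≈ 20.84 °C

T_f ≈ 20.8 °C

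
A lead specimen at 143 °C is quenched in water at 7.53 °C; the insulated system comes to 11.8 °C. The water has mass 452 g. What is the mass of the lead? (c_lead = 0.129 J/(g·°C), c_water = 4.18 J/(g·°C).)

Net heat exchanged in the isolated system is zero:
m×0.129×(11.8 − 143) + 452×4.18×(11.8 − 7.53) = 0
-16.92 m = -8067.6
m = -8067.6/-16.92 ≈ 476.7 g

m ≈ 477 g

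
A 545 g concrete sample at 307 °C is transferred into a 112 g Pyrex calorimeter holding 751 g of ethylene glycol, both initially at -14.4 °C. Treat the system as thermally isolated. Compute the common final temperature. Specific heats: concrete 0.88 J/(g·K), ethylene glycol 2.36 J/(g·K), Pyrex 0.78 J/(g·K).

T_f = Σ m_i c_i T_i / Σ m_i c_i:
T_f = (479.6·307 + 1772.4·(-14.4) + 87.36·(-14.4)) / (479.6 + 1772.4 + 87.36)
    = 120457 / 2339.3 ≈ 51.49 °C

T_f ≈ 51.5 °C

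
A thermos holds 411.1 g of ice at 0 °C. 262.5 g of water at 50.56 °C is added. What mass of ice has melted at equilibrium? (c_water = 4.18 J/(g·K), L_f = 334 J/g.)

m_melted ≈ 166 g

Heat available from the water dropping to 0 °C: 262.5·4.18·50.56 = 55477 J.
Fully melting the ice requires m_ice L_f = 411.1·334 = 137307 J.
55477 J < 137307 J, so only part of the ice melts and the system sits at 0 °C.
m_melt = 55477 / L_f = 166.1 g.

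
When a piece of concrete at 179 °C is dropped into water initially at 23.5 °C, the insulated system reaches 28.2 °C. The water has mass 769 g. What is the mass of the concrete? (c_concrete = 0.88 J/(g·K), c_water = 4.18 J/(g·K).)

Conservation of energy gives ΣQ = 0:
m·0.88·(28.2 − 179) + 769·4.18·(28.2 − 23.5) = 0
-132.7 m = -15108
m = -15108/-132.7 ≈ 113.8 g

m ≈ 114 g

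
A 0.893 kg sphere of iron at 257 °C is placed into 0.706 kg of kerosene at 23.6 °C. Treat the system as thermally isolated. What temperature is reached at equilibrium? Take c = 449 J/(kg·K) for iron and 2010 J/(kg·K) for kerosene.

Heat lost by the iron equals heat gained by the kerosene:
0.893×449×(257 − T) = 0.706×2010×(T − 23.6)
400.96(257 − T) = 1419.1(T − 23.6)
1820 T = 136536  ⇒  T ≈ 75.02 °C

T_f ≈ 75.0 °C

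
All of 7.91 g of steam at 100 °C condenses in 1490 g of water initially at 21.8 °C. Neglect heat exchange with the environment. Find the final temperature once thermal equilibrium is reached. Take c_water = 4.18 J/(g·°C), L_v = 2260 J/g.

Energy conservation, ΣQ = 0:
latent heat released on condensation: 7.91·2260 = 17877
  condensed water 100 °C→T: 33.06(T − 100)
  original water: 6228.2(T − 21.8)
6261.3 T = 17877 + 3306.4 + 135775 = 156958
T ≈ 25.07 °C, under the boiling point, so the assumption holds.

T_f ≈ 25.1 °C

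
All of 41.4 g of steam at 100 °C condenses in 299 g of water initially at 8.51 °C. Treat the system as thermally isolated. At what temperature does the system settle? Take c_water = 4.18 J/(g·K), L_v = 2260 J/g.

Taking heat into each body as positive, Σ m c ΔT = 0:
steam→water at 100 °C releases m L_v = 41.4×2260 = 93564
  condensate cools 100→T: 41.4×4.18×(T − 100) = 173.05(T − 100)
  water warms: 299×4.18×(T − 8.51) = 1249.8(T − 8.51)
1422.9 T = 93564 + 17305 + 10636 = 121505
T ≈ 85.39 °C, under the boiling point, so the assumption holds.

T_f ≈ 85.4 °C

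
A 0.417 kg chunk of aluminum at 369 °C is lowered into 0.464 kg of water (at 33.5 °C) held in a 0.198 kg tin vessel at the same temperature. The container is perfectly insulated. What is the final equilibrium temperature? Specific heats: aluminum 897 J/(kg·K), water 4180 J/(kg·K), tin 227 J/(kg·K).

Let T be the final temperature. ΣQ_i = 0:
0.417×897×(T − 369) + 0.464×4180×(T − 33.5) + 0.198×227×(T − 33.5) = 0
374.05(T − 369) + 1939.5(T − 33.5) + 44.95(T − 33.5) = 0
2358.5 T = 204504
T = 204504 / 2358.5 = 86.7 °C

T_f ≈ 86.7 °C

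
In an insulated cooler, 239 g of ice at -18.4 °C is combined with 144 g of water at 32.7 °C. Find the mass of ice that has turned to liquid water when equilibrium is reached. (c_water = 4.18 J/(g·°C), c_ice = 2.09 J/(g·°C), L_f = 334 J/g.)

m_melted ≈ 31.4 g

Water can give up m c ΔT = 144×4.18×32.7 = 19683 J before reaching 0 °C.
Of that, 239×2.09×18.4 = 9191 J goes to bring the ice to 0 °C, leaving 10492 J.
Fully melting the ice requires m_ice L_f = 239×334 = 79826 J.
10492 J < 79826 J, so only part of the ice melts and the system sits at 0 °C.
Mass melted = 10492/334 ≈ 31.41 g.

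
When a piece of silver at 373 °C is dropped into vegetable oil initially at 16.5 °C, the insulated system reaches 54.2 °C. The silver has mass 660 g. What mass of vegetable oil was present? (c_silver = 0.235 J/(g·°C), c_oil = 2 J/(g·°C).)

Heat gained plus heat lost sum to zero:
660·0.235·(54.2 − 373) + m·2·(54.2 − 16.5) = 0
75.4 m = 49446
m = 49446/75.4 ≈ 655.8 g

m ≈ 656 g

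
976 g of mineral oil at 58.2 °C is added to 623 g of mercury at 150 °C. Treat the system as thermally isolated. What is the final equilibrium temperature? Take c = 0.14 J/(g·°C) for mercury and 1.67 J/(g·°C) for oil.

T_f ≈ 62.9 °C

Conservation of energy gives ΣQ = 0:
623*0.14*(T − 150) + 976*1.67*(T − 58.2) = 0
87.22(T − 150) + 1629.9(T − 58.2) = 0
(87.22 + 1629.9) T = 87.22*150 + 1629.9*58.2
T = 107944 / 1717.1 = 62.9 °C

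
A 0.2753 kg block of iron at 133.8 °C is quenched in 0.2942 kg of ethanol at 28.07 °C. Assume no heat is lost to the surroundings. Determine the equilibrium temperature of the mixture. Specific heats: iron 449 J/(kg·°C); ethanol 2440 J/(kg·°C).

T_f ≈ 43.6 °C

Heat gained plus heat lost sum to zero:
0.2753·449·(T − 133.8) + 0.2942·2440·(T − 28.07) = 0
123.61(T − 133.8) + 717.85(T − 28.07) = 0
841.46 T = 36689
T = 36689/841.46 ≈ 43.60 °C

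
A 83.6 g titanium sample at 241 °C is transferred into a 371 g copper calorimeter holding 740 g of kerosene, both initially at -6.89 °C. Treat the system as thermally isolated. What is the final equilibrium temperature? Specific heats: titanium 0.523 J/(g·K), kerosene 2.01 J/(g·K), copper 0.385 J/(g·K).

T_f ≈ -0.4 °C

T_f is the heat-capacity-weighted average of the initial temperatures:
T_f = (43.72*241 + 1487.4*(-6.89) + 142.84*(-6.89)) / (43.72 + 1487.4 + 142.84)
    = -695.12 / 1674 ≈ -0.42 °C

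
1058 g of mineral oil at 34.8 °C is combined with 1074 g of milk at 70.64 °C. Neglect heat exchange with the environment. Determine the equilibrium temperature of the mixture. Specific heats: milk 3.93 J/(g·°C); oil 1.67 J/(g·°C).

T_f ≈ 60.1 °C

T_f is the heat-capacity-weighted average of the initial temperatures:
T_f = (4220.8*70.64 + 1766.9*34.8) / (4220.8 + 1766.9)
    = 359645 / 5987.7 ≈ 60.06 °C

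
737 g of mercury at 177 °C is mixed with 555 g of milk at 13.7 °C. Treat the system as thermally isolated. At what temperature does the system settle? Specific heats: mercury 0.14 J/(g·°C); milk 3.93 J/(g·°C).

Energy conservation, ΣQ = 0:
737·0.14·(T − 177) + 555·3.93·(T − 13.7) = 0
103.18(T − 177) + 2181.2(T − 13.7) = 0
2284.3 T = 48145
T ≈ 21.08 °C

T_f ≈ 21.1 °C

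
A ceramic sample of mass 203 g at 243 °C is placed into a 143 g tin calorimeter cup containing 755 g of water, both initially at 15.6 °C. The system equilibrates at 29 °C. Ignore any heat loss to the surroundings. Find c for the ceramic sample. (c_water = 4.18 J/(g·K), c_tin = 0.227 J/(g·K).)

c ≈ 0.983 J/(g·K)

Net heat exchanged in the isolated system is zero:
203×c×(29 − 243) + 755×4.18×(29 − 15.6) + 143×0.227×(29 − 15.6) = 0
-43442 c = -42724
c = -42724/-43442 ≈ 0.9835 J/(g·K)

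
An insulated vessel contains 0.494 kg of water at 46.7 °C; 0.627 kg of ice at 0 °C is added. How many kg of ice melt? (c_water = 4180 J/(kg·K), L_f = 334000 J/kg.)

m_melted ≈ 0.289 kg

Heat available from the water dropping to 0 °C: 0.494×4180×46.7 = 96432 J.
Fully melting the ice requires m_ice L_f = 0.627×334000 = 209418 J.
96432 J < 209418 J, so only part of the ice melts and the system sits at 0 °C.
m_melted×334000 = 96432  ⇒  m_melted ≈ 0.2887 kg.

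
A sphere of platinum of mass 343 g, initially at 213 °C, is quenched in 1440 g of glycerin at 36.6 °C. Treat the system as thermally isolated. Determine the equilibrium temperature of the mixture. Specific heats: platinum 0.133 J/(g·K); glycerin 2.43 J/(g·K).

T_f ≈ 38.9 °C

T_f = Σ m_i c_i T_i / Σ m_i c_i:
T_f = (45.62×213 + 3499.2×36.6) / (45.62 + 3499.2)
    = 137788 / 3544.8 ≈ 38.87 °C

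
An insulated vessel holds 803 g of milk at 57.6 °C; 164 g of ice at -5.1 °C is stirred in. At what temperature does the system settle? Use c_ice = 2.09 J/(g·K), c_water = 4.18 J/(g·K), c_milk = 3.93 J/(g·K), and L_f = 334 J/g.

T_f ≈ 32.6 °C

Energy conservation, ΣQ = 0:
ice -5.1→0 °C: 164·2.09·5.1 = 1748.1; melt ice: 164·334 = 54776; warm the meltwater: 685.52 T; milk cools: 803·3.93·(T − 57.6) = 3155.8(T − 57.6)
3841.3 T = 181774 − 56524 = 125249
T ≈ 32.61 °C (positive, so assuming full melt was valid).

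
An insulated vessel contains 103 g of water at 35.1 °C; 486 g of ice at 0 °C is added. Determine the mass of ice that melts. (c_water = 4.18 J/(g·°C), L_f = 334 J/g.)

m_melted ≈ 45.2 g

Heat available from the water dropping to 0 °C: 103·4.18·35.1 = 15112 J.
To melt every bit of ice: 486·334 = 162324 J.
15112 J < 162324 J, so only part of the ice melts and the system sits at 0 °C.
Mass melted = 15112/334 ≈ 45.25 g.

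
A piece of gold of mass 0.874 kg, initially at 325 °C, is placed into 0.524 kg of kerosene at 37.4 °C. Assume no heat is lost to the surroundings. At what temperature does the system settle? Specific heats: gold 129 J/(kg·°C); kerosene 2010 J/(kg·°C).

T_f ≈ 65.2 °C

Net heat exchanged in the isolated system is zero:
0.874·129·(T − 325) + 0.524·2010·(T − 37.4) = 0
(112.75 + 1053.2) T = 112.75·325 + 1053.2·37.4
T = 76034/1166 ≈ 65.21 °C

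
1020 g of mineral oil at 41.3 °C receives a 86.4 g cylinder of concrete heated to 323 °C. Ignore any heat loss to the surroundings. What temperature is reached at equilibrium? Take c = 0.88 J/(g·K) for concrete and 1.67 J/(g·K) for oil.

T_f ≈ 53.3 °C

With ΣQ=0 the equilibrium temperature is the m·c-weighted mean:
T_f = (76.03×323 + 1703.4×41.3) / (76.03 + 1703.4)
    = 94909 / 1779.4 ≈ 53.34 °C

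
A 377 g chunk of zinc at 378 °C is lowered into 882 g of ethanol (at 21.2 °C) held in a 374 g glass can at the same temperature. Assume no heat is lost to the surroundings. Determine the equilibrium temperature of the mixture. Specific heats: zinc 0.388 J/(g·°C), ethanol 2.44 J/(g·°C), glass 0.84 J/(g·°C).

T_f ≈ 41.2 °C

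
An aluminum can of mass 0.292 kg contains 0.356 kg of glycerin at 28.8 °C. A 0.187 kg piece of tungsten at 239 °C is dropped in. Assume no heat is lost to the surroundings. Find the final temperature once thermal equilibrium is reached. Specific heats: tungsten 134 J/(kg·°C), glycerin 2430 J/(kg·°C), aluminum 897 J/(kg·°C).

Let T be the final temperature. ΣQ_i = 0:
0.187·134·(T − 239) + 0.356·2430·(T − 28.8) + 0.292·897·(T − 28.8) = 0
25.06(T − 239) + 865.08(T − 28.8) + 261.92(T − 28.8) = 0
1152.1 T = 38447
T = 38447 / 1152.1 = 33.4 °C

T_f ≈ 33.4 °C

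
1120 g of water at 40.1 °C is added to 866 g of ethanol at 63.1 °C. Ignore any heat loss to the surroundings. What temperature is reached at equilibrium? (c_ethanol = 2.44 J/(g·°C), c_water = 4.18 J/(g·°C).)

T_f ≈ 47.3 °C

Heat gained plus heat lost sum to zero:
866·2.44·(T − 63.1) + 1120·4.18·(T − 40.1) = 0
2113(T − 63.1) + 4681.6(T − 40.1) = 0
6794.6 T = 321065
T = 321065/6794.6 ≈ 47.25 °C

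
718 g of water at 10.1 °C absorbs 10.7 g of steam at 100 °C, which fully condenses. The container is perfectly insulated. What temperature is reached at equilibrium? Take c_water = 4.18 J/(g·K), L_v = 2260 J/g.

Heat gained plus heat lost sum to zero:
steam→water at 100 °C releases m L_v = 10.7×2260 = 24182; condensed water 100 °C→T: 44.73(T − 100); water warms: 718×4.18×(T − 10.1) = 3001.2(T − 10.1)
3046 T = 24182 + 4472.6 + 30313 = 58967
T ≈ 19.36 °C, under the boiling point, so the assumption holds.

T_f ≈ 19.4 °C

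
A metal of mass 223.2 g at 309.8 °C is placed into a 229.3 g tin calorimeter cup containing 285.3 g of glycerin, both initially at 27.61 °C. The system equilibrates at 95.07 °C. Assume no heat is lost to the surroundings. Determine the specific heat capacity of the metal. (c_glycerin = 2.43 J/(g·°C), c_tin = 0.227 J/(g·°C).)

c ≈ 1.05 J/(g·°C)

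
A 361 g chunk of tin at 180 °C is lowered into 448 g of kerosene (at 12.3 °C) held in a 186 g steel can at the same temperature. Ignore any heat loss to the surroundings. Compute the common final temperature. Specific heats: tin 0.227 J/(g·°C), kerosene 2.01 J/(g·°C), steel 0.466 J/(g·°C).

Heat gained plus heat lost sum to zero:
361·0.227·(T − 180) + 448·2.01·(T − 12.3) + 186·0.466·(T − 12.3) = 0
81.95(T − 180) + 900.48(T − 12.3) + 86.68(T − 12.3) = 0
1069.1 T = 26892
T = 26892 / 1069.1 = 25.2 °C

T_f ≈ 25.2 °C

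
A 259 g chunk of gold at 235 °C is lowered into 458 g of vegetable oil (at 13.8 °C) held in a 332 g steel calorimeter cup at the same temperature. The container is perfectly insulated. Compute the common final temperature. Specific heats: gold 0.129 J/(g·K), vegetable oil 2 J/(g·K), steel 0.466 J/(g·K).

T_f ≈ 20.5 °C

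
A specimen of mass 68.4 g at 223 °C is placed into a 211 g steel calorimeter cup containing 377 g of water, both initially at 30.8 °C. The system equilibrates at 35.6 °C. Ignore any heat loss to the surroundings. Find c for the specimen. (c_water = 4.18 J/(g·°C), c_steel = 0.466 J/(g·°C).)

Energy conservation, ΣQ = 0:
68.4·c·(35.6 − 223) + 377·4.18·(35.6 − 30.8) + 211·0.466·(35.6 − 30.8) = 0
-12818 c = -8036.1
c = -8036.1/-12818 ≈ 0.6269 J/(g·°C)

c ≈ 0.627 J/(g·°C)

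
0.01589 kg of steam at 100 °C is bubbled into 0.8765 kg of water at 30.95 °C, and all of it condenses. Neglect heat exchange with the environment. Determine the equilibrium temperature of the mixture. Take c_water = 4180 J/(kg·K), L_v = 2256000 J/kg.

T_f ≈ 41.8 °C

Conservation of energy gives ΣQ = 0:
latent heat released on condensation: 0.01589·2256000 = 35848; condensed water 100 °C→T: 66.42(T − 100); water warms: 0.8765·4180·(T − 30.95) = 3663.8(T − 30.95)
3730.2 T = 35848 + 6642 + 113394 = 155884
T ≈ 41.79 °C — below 100 °C, confirming all the steam condensed.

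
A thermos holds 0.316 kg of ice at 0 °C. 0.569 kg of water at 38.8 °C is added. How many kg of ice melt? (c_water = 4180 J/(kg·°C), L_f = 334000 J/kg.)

Cooling the water to 0 °C releases 0.569·4180·38.8 = 92283 J.
Fully melting the ice requires m_ice L_f = 0.316·334000 = 105544 J.
92283 J < 105544 J, so only part of the ice melts and the system sits at 0 °C.
m_melt = 92283 / L_f = 0.2763 kg.

m_melted ≈ 0.276 kg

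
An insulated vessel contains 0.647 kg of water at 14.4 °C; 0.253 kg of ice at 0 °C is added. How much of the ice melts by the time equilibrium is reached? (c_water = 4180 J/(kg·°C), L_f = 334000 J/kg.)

Heat available from the water dropping to 0 °C: 0.647×4180×14.4 = 38944 J.
Melting all 0.253 kg of ice would need 0.253×334000 = 84502 J.
That's not enough to melt it all — equilibrium is at 0 °C with ice remaining.
Mass melted = 38944/334000 ≈ 0.1166 kg.

m_melted ≈ 0.117 kg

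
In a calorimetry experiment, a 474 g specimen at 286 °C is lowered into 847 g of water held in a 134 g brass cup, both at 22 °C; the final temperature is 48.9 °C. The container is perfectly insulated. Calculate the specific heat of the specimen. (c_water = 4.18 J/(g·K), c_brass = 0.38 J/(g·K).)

Setting the total heat transfer to zero:
474×c×(48.9 − 286) + 847×4.18×(48.9 − 22) + 134×0.38×(48.9 − 22) = 0
-112385 c = -96608
c = -96608/-112385 ≈ 0.8596 J/(g·K)

c ≈ 0.86 J/(g·K)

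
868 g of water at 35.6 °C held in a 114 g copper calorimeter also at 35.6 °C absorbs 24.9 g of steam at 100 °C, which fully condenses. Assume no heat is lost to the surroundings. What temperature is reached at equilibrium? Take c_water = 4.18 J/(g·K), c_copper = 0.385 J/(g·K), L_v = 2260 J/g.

T_f ≈ 52.3 °C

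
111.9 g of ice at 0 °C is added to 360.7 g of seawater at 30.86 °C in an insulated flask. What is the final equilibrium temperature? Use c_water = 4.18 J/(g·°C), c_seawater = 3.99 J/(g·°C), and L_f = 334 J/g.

Heat gained plus heat lost sum to zero:
latent heat to melt: 111.9·334 = 37375
  meltwater 0→T: 111.9·4.18·T = 467.74 T
  seawater cools: 360.7·3.99·(T − 30.86) = 1439.2(T − 30.86)
1906.9 T = 44413 − 37375 = 7038.9
T ≈ 3.69 °C (positive, so assuming full melt was valid).

T_f ≈ 3.7 °C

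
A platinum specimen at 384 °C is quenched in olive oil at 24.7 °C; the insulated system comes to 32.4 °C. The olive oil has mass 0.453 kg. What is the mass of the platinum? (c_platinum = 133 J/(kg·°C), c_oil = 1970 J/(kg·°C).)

|Q_platinum| = |Q_oil|:
m×133×(384 − 32.4) = 0.453×1970×(32.4 − 24.7)
46763 m = 6871.6  ⇒  m ≈ 0.1469 kg

m ≈ 0.147 kg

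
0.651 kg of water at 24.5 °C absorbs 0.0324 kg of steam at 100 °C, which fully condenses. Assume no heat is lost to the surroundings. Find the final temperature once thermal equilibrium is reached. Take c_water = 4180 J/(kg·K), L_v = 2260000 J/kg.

T_f ≈ 53.7 °C

Setting the total heat transfer to zero:
steam→water at 100 °C releases m L_v = 0.0324·2260000 = 73224; condensed water 100 °C→T: 135.43(T − 100); water warms: 0.651·4180·(T − 24.5) = 2721.2(T − 24.5)
2856.6 T = 73224 + 13543 + 66669 = 153436
T ≈ 53.71 °C, under the boiling point, so the assumption holds.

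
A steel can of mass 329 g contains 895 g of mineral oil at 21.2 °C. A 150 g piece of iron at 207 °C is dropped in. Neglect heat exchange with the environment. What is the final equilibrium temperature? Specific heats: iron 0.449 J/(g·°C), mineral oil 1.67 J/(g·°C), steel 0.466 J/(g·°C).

T_f = Σ m_i c_i T_i / Σ m_i c_i:
T_f = (67.35·207 + 1494.6·21.2 + 153.31·21.2) / (67.35 + 1494.6 + 153.31)
    = 48878 / 1715.3 ≈ 28.50 °C

T_f ≈ 28.5 °C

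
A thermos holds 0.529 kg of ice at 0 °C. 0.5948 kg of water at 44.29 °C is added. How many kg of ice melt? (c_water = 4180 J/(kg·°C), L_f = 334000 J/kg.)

Cooling the water to 0 °C releases 0.5948·4180·44.29 = 110117 J.
Fully melting the ice requires m_ice L_f = 0.529·334000 = 176686 J.
Since 110117 < 176686 J, not all the ice melts; equilibrium is at 0 °C.
m_melt = 110117 / L_f = 0.3297 kg.

m_melted ≈ 0.33 kg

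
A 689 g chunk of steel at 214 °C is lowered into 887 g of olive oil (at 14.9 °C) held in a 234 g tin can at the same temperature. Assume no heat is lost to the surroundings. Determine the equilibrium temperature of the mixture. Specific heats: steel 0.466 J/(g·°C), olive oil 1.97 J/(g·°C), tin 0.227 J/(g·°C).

Conservation of energy gives ΣQ = 0:
689·0.466·(T − 214) + 887·1.97·(T − 14.9) + 234·0.227·(T − 14.9) = 0
2121.6 T = 95537
T = 95537/2121.6 ≈ 45.03 °C

T_f ≈ 45.0 °C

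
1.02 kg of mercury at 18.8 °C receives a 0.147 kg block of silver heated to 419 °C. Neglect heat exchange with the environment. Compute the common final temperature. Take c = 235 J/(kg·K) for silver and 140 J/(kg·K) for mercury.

T_f ≈ 96.8 °C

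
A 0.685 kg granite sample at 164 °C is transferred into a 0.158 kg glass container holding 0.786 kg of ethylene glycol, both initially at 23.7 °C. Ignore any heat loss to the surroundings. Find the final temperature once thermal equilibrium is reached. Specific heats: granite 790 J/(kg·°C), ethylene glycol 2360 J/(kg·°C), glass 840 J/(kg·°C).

Conservation of energy gives ΣQ = 0:
0.685·790·(T − 164) + 0.786·2360·(T − 23.7) + 0.158·840·(T − 23.7) = 0
541.15(T − 164) + 1855(T − 23.7) + 132.72(T − 23.7) = 0
(541.15 + 1855 + 132.72) T = 541.15·164 + 1855·23.7 + 132.72·23.7
T = 135857/2528.8 ≈ 53.72 °C

T_f ≈ 53.7 °C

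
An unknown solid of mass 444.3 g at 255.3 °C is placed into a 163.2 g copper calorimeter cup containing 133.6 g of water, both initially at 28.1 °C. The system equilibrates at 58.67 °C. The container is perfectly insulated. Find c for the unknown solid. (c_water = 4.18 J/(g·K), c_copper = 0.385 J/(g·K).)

c ≈ 0.217 J/(g·K)

Let T be the final temperature. ΣQ_i = 0:
444.3×c×(58.67 − 255.3) + 133.6×4.18×(58.67 − 28.1) + 163.2×0.385×(58.67 − 28.1) = 0
-87363 c = -18993
c = -18993/-87363 ≈ 0.2174 J/(g·K)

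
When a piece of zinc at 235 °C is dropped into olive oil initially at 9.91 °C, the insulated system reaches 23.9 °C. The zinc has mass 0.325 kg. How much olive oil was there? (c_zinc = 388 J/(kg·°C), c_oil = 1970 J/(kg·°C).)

m ≈ 0.966 kg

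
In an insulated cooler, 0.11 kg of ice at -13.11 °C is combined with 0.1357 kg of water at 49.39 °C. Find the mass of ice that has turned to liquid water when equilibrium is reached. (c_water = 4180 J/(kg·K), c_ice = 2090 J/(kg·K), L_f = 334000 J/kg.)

Heat available from the water dropping to 0 °C: 0.1357·4180·49.39 = 28015 J.
Of that, 0.11·2090·13.11 = 3014 J goes to bring the ice to 0 °C, leaving 25001 J.
Melting all 0.11 kg of ice would need 0.11·334000 = 36740 J.
Since 25001 < 36740 J, not all the ice melts; equilibrium is at 0 °C.
m_melted·334000 = 25001  ⇒  m_melted ≈ 0.07485 kg.

m_melted ≈ 0.0749 kg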